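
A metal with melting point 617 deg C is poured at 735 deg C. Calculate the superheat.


Formula: Superheat = T_pour - T_melt
Superheat = 735 - 617 = 118 deg C

118 deg C


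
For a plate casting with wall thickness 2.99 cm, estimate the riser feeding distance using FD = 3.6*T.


Formula: FD = 3.6 * T  (riser feeding-distance rule)
FD = 3.6 * 2.99 cm = 10.7640 cm

Answer: 10.7640 cm


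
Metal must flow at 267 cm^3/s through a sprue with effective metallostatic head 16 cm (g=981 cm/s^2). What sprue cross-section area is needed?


Formula: v = sqrt(2*g*h), A = Q/v
Velocity: v = sqrt(2 * 981 * 16) = sqrt(31392) = 177.1779 cm/s
Sprue area: A = Q / v = 267 / 177.1779 = 1.5070 cm^2

1.5070 cm^2


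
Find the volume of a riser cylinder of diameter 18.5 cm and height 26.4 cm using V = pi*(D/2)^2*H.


Formula: V = pi * (D/2)^2 * H  (cylinder volume)
Radius = D/2 = 18.5/2 = 9.25 cm
V = pi * 9.25^2 * 26.4 = 7096.3866 cm^3

Answer: 7096.3866 cm^3


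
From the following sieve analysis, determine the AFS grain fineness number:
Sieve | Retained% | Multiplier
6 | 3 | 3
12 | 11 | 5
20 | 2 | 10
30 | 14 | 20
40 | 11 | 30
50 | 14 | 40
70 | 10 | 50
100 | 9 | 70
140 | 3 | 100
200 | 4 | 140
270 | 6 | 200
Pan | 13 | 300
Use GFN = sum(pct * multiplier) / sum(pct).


Formula: GFN = sum(pct * multiplier) / sum(pct)
sum(pct * multiplier) = 8344
sum(pct) = 100
GFN = 8344 / 100 = 83.44

83.44


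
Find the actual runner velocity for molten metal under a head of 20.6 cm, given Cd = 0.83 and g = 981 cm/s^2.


Formula: v = Cd * sqrt(2 * g * h)  (Torricelli with discharge coefficient)
2*g*h = 2 * 981 * 20.6 = 40417.2 cm^2/s^2
sqrt(40417.2) = 201.04029 cm/s
v = 0.83 * 201.04029 = 166.8634 cm/s

Final answer: 166.8634 cm/s


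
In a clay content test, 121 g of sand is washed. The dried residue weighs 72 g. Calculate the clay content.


Formula: Clay% = (W_total - W_washed) / W_total * 100
Clay mass = 121 - 72 = 49 g
Clay% = 49 / 121 * 100 = 40.4959%


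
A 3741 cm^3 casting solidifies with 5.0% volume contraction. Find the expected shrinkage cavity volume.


Formula: V_shrink = V_casting * shrinkage_pct / 100
V_shrink = 3741 cm^3 * 5.0 / 100 = 187.0500 cm^3

Answer: 187.0500 cm^3


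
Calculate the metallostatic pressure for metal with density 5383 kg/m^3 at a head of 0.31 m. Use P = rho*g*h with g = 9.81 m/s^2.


Formula: P = rho * g * h
rho * g = 5383 * 9.81 = 52807.23 N/m^3
P = 52807.23 * 0.31 = 16370.2413 Pa

Final answer: 16370.2413 Pa


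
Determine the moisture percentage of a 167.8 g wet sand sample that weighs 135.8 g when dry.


Formula: MC = (W_wet - W_dry) / W_wet * 100
Water mass = 167.8 - 135.8 = 32.0 g
MC = 32.0 / 167.8 * 100 = 19.0703%

Answer: 19.0703%


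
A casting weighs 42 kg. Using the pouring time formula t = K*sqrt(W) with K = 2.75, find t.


Formula: t = K * sqrt(W)
sqrt(W) = sqrt(42) = 6.48074
t = 2.75 * 6.48074 = 17.8220 s

Answer: 17.8220 s


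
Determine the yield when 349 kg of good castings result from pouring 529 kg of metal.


Formula: Casting Yield = (W_good / W_total) * 100
Yield = (349 kg / 529 kg) * 100 = 65.9735%


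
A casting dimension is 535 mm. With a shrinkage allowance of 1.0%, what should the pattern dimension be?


Formula: L_pattern = L_casting * (1 + shrinkage_rate/100)
Shrinkage factor = 1 + 1.0/100 = 1.01
L_pattern = 535 mm * 1.01 = 540.3500 mm

Final answer: 540.3500 mm


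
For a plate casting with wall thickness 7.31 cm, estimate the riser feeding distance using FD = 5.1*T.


Formula: FD = 5.1 * T  (riser feeding-distance rule)
FD = 5.1 * 7.31 cm = 37.2810 cm

Answer: 37.2810 cm


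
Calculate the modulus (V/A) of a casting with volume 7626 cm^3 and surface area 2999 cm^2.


Formula: Casting Modulus M = V / A
M = 7626 cm^3 / 2999 cm^2 = 2.5428 cm


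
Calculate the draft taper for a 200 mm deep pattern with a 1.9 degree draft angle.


Formula: taper = depth * tan(draft_angle)
tan(1.9 deg) = 0.0331734
taper = 200 mm * 0.0331734 = 6.6347 mm


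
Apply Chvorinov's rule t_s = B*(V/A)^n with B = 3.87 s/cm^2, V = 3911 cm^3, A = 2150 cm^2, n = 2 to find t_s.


Formula: t_s = B * (V/A)^n  (Chvorinov's rule, n=2)
Modulus M = V/A = 3911/2150 = 1.819070 cm
M^2 = 1.819070^2 = 3.309016 cm^2
t_s = 3.87 * 3.309016 = 12.8059 s

Answer: 12.8059 s


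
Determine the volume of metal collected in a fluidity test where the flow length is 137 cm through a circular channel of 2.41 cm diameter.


Formula: V = pi * (d/2)^2 * L  (cylinder volume)
Radius = 2.41/2 = 1.205 cm
V = pi * 1.205^2 * 137 = 624.9489 cm^3

624.9489 cm^3


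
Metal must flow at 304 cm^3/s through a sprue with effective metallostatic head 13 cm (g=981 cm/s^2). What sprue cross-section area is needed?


Formula: v = sqrt(2*g*h), A = Q/v
Velocity: v = sqrt(2 * 981 * 13) = sqrt(25506) = 159.7060 cm/s
Sprue area: A = Q / v = 304 / 159.7060 = 1.9035 cm^2

1.9035 cm^2


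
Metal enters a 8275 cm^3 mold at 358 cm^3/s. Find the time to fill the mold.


Formula: t_fill = V_mold / Q_flow
t = 8275 cm^3 / 358 cm^3/s = 23.1145 s

23.1145 s


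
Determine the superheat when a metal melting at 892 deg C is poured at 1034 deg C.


Formula: Superheat = T_pour - T_melt
Superheat = 1034 - 892 = 142 deg C


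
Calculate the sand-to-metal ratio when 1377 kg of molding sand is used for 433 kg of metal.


Formula: Sand-to-Metal Ratio = W_sand / W_metal
Ratio = 1377 kg / 433 kg = 3.1801

Final answer: 3.1801


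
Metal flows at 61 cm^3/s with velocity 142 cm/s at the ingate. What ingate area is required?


Formula: A_ingate = Q / v  (continuity equation)
A = 61 cm^3/s / 142 cm/s = 0.4296 cm^2


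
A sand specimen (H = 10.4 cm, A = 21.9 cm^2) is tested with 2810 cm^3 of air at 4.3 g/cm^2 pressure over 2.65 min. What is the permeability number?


Formula: Permeability Number P = (V * H) / (p * A * t)
Numerator: V * H = 2810 * 10.4 = 29224.0
Denominator: p * A * t = 4.3 * 21.9 * 2.65 = 249.5505
P = 29224.0 / 249.5505 = 117.1066

Answer: 117.1066


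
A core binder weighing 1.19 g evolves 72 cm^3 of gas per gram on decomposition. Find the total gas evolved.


Formula: V_gas = W_binder * gas_evolution_rate
V = 1.19 g * 72 cm^3/g = 85.6800 cm^3


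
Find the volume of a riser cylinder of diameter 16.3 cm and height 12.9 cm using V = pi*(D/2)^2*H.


Formula: V = pi * (D/2)^2 * H  (cylinder volume)
Radius = D/2 = 16.3/2 = 8.15 cm
V = pi * 8.15^2 * 12.9 = 2691.8745 cm^3


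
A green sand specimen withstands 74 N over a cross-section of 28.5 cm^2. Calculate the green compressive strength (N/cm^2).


Formula: Compressive Strength = Force / Area
Strength = 74 N / 28.5 cm^2 = 2.5965 N/cm^2

Answer: 2.5965 N/cm^2


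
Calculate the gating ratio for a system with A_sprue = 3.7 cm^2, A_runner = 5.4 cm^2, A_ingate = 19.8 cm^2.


Sprue:Runner:Ingate = 1 : 5.4/3.7 : 19.8/3.7 = 1:1.46:5.35

Final answer: 1:1.46:5.35


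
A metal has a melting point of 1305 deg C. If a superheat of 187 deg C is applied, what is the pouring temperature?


Formula: T_pour = T_melt + Superheat
T_pour = 1305 + 187 = 1492 deg C


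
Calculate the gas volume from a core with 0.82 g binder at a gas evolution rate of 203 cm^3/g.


Formula: V_gas = W_binder * gas_evolution_rate
V = 0.82 g * 203 cm^3/g = 166.4600 cm^3

166.4600 cm^3


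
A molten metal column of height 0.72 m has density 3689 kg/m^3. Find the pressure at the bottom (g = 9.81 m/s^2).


Formula: P = rho * g * h
rho * g = 3689 * 9.81 = 36189.09 N/m^3
P = 36189.09 * 0.72 = 26056.1448 Pa


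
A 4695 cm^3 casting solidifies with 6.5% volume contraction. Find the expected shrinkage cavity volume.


Formula: V_shrink = V_casting * shrinkage_pct / 100
V_shrink = 4695 cm^3 * 6.5 / 100 = 305.1750 cm^3

Answer: 305.1750 cm^3


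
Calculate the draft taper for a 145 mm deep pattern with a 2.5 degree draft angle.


Formula: taper = depth * tan(draft_angle)
tan(2.5 deg) = 0.0436609
taper = 145 mm * 0.0436609 = 6.3308 mm


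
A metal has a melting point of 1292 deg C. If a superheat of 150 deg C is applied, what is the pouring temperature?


Formula: T_pour = T_melt + Superheat
T_pour = 1292 + 150 = 1442 deg C


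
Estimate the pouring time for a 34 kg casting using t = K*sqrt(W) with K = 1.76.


Formula: t = K * sqrt(W)
sqrt(W) = sqrt(34) = 5.83095
t = 1.76 * 5.83095 = 10.2625 s


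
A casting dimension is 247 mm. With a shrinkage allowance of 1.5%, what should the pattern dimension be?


Formula: L_pattern = L_casting * (1 + shrinkage_rate/100)
Shrinkage factor = 1 + 1.5/100 = 1.015
L_pattern = 247 mm * 1.015 = 250.7050 mm

250.7050 mm


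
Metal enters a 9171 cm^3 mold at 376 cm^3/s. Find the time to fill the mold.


Formula: t_fill = V_mold / Q_flow
t = 9171 cm^3 / 376 cm^3/s = 24.3910 s

Final answer: 24.3910 s


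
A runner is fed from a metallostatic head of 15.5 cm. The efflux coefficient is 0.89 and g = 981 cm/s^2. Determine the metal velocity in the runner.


Formula: v = Cd * sqrt(2 * g * h)  (Torricelli with discharge coefficient)
2*g*h = 2 * 981 * 15.5 = 30411.0 cm^2/s^2
sqrt(30411.0) = 174.38750 cm/s
v = 0.89 * 174.38750 = 155.2049 cm/s

155.2049 cm/s


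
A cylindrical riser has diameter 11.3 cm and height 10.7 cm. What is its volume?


Formula: V = pi * (D/2)^2 * H  (cylinder volume)
Radius = D/2 = 11.3/2 = 5.65 cm
V = pi * 5.65^2 * 10.7 = 1073.0762 cm^3


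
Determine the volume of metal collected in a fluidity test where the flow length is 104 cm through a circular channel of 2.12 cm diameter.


Formula: V = pi * (d/2)^2 * L  (cylinder volume)
Radius = 2.12/2 = 1.06 cm
V = pi * 1.06^2 * 104 = 367.1089 cm^3

Final answer: 367.1089 cm^3


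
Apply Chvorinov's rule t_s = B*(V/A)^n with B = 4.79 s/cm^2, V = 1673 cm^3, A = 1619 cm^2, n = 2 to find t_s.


Formula: t_s = B * (V/A)^n  (Chvorinov's rule, n=2)
Modulus M = V/A = 1673/1619 = 1.033354 cm
M^2 = 1.033354^2 = 1.067820 cm^2
t_s = 4.79 * 1.067820 = 5.1149 s

Final answer: 5.1149 s


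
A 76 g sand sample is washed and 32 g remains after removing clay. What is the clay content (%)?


Formula: Clay% = (W_total - W_washed) / W_total * 100
Clay mass = 76 - 32 = 44 g
Clay% = 44 / 76 * 100 = 57.8947%

Final answer: 57.8947%


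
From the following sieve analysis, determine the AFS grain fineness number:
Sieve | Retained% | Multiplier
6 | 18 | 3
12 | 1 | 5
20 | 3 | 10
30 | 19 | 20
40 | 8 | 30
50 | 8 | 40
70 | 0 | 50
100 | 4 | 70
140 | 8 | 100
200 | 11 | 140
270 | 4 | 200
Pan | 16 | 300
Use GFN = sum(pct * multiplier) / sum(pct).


Formula: GFN = sum(pct * multiplier) / sum(pct)
sum(pct * multiplier) = 9249
sum(pct) = 100
GFN = 9249 / 100 = 92.49


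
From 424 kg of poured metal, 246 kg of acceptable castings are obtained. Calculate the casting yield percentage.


Formula: Casting Yield = (W_good / W_total) * 100
Yield = (246 kg / 424 kg) * 100 = 58.0189%

Answer: 58.0189%


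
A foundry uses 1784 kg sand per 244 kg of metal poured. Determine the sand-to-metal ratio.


Formula: Sand-to-Metal Ratio = W_sand / W_metal
Ratio = 1784 kg / 244 kg = 7.3115


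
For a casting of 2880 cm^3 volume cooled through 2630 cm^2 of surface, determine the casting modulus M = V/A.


Formula: Casting Modulus M = V / A
M = 2880 cm^3 / 2630 cm^2 = 1.0951 cm

Answer: 1.0951 cm


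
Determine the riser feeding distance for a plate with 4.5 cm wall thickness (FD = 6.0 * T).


Formula: FD = 6.0 * T  (riser feeding-distance rule)
FD = 6.0 * 4.5 cm = 27.0000 cm

Answer: 27.0000 cm


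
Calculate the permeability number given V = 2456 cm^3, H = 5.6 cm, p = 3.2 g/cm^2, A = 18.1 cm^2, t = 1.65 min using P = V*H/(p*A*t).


Formula: Permeability Number P = (V * H) / (p * A * t)
Numerator: V * H = 2456 * 5.6 = 13753.6
Denominator: p * A * t = 3.2 * 18.1 * 1.65 = 95.568
P = 13753.6 / 95.568 = 143.9143

143.9143


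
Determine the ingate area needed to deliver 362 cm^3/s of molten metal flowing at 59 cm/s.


Formula: A_ingate = Q / v  (continuity equation)
A = 362 cm^3/s / 59 cm/s = 6.1356 cm^2

Answer: 6.1356 cm^2


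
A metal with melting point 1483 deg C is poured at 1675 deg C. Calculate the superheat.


Formula: Superheat = T_pour - T_melt
Superheat = 1675 - 1483 = 192 deg C


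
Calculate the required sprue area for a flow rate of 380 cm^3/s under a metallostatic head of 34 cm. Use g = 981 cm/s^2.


Formula: v = sqrt(2*g*h), A = Q/v
Velocity: v = sqrt(2 * 981 * 34) = sqrt(66708) = 258.2789 cm/s
Sprue area: A = Q / v = 380 / 258.2789 = 1.4713 cm^2

Answer: 1.4713 cm^2


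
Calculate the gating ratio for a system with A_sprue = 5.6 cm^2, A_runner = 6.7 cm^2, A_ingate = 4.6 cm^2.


Sprue:Runner:Ingate = 1 : 6.7/5.6 : 4.6/5.6 = 1:1.20:0.82

1:1.20:0.82


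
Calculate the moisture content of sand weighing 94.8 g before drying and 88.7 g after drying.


Formula: MC = (W_wet - W_dry) / W_wet * 100
Water mass = 94.8 - 88.7 = 6.1 g
MC = 6.1 / 94.8 * 100 = 6.4346%

6.4346%


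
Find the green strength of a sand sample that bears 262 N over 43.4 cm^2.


Formula: Compressive Strength = Force / Area
Strength = 262 N / 43.4 cm^2 = 6.0369 N/cm^2

6.0369 N/cm^2


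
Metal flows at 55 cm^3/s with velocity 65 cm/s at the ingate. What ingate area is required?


Formula: A_ingate = Q / v  (continuity equation)
A = 55 cm^3/s / 65 cm/s = 0.8462 cm^2

Answer: 0.8462 cm^2


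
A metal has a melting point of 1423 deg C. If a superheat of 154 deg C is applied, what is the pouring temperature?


Formula: T_pour = T_melt + Superheat
T_pour = 1423 + 154 = 1577 deg C

Final answer: 1577 deg C


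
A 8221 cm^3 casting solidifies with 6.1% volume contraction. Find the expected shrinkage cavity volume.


Formula: V_shrink = V_casting * shrinkage_pct / 100
V_shrink = 8221 cm^3 * 6.1 / 100 = 501.4810 cm^3

501.4810 cm^3


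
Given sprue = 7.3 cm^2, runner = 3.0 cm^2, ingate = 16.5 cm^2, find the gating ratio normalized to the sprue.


Sprue:Runner:Ingate = 1 : 3.0/7.3 : 16.5/7.3 = 1:0.41:2.26

Final answer: 1:0.41:2.26


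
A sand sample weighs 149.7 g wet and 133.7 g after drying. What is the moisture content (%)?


Formula: MC = (W_wet - W_dry) / W_wet * 100
Water mass = 149.7 - 133.7 = 16.0 g
MC = 16.0 / 149.7 * 100 = 10.6880%


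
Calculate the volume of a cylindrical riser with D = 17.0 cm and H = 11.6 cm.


Formula: V = pi * (D/2)^2 * H  (cylinder volume)
Radius = D/2 = 17.0/2 = 8.5 cm
V = pi * 8.5^2 * 11.6 = 2632.9688 cm^3

Answer: 2632.9688 cm^3


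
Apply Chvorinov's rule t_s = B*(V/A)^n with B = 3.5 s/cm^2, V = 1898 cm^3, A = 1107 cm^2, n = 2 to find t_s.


Formula: t_s = B * (V/A)^n  (Chvorinov's rule, n=2)
Modulus M = V/A = 1898/1107 = 1.714544 cm
M^2 = 1.714544^2 = 2.939661 cm^2
t_s = 3.5 * 2.939661 = 10.2888 s

Final answer: 10.2888 s


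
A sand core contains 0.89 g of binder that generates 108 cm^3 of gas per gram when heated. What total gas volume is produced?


Formula: V_gas = W_binder * gas_evolution_rate
V = 0.89 g * 108 cm^3/g = 96.1200 cm^3

96.1200 cm^3


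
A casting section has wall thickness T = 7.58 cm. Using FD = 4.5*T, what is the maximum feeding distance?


Formula: FD = 4.5 * T  (riser feeding-distance rule)
FD = 4.5 * 7.58 cm = 34.1100 cm

Answer: 34.1100 cm


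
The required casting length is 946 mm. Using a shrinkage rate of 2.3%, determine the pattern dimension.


Formula: L_pattern = L_casting * (1 + shrinkage_rate/100)
Shrinkage factor = 1 + 2.3/100 = 1.023
L_pattern = 946 mm * 1.023 = 967.7580 mm


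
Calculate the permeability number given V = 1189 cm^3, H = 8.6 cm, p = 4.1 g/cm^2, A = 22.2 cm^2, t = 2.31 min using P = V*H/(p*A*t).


Formula: Permeability Number P = (V * H) / (p * A * t)
Numerator: V * H = 1189 * 8.6 = 10225.4
Denominator: p * A * t = 4.1 * 22.2 * 2.31 = 210.2562
P = 10225.4 / 210.2562 = 48.6330

48.6330


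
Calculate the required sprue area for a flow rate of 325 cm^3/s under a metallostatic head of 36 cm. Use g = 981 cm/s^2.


Formula: v = sqrt(2*g*h), A = Q/v
Velocity: v = sqrt(2 * 981 * 36) = sqrt(70632) = 265.7668 cm/s
Sprue area: A = Q / v = 325 / 265.7668 = 1.2229 cm^2

1.2229 cm^2


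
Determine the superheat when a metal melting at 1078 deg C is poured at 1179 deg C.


Formula: Superheat = T_pour - T_melt
Superheat = 1179 - 1078 = 101 deg C

Final answer: 101 deg C


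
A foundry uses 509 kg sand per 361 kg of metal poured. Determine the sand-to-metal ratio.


Formula: Sand-to-Metal Ratio = W_sand / W_metal
Ratio = 509 kg / 361 kg = 1.4100


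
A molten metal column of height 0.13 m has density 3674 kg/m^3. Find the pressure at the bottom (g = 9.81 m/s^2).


Formula: P = rho * g * h
rho * g = 3674 * 9.81 = 36041.94 N/m^3
P = 36041.94 * 0.13 = 4685.4522 Pa


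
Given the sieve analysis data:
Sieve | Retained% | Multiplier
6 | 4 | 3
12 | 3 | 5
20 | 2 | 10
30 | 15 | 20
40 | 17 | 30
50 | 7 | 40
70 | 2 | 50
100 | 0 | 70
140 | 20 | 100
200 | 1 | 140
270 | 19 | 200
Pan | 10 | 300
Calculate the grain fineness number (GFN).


Formula: GFN = sum(pct * multiplier) / sum(pct)
sum(pct * multiplier) = 10177
sum(pct) = 100
GFN = 10177 / 100 = 101.77


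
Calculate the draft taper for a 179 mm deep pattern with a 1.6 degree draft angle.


Formula: taper = depth * tan(draft_angle)
tan(1.6 deg) = 0.0279325
taper = 179 mm * 0.0279325 = 4.9999 mm

4.9999 mm


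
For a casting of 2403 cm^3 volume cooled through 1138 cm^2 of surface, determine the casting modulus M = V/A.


Formula: Casting Modulus M = V / A
M = 2403 cm^3 / 1138 cm^2 = 2.1116 cm

2.1116 cm


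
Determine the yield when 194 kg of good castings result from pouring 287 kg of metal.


Formula: Casting Yield = (W_good / W_total) * 100
Yield = (194 kg / 287 kg) * 100 = 67.5958%

Final answer: 67.5958%


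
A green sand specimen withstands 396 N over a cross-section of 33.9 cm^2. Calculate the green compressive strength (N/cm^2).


Formula: Compressive Strength = Force / Area
Strength = 396 N / 33.9 cm^2 = 11.6814 N/cm^2


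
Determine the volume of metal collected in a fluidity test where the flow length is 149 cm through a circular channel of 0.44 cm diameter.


Formula: V = pi * (d/2)^2 * L  (cylinder volume)
Radius = 0.44/2 = 0.22 cm
V = pi * 0.22^2 * 149 = 22.6559 cm^3

Answer: 22.6559 cm^3


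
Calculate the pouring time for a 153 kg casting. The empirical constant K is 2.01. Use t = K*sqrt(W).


Formula: t = K * sqrt(W)
sqrt(W) = sqrt(153) = 12.36932
t = 2.01 * 12.36932 = 24.8623 s


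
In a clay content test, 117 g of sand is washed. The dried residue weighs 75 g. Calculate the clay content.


Formula: Clay% = (W_total - W_washed) / W_total * 100
Clay mass = 117 - 75 = 42 g
Clay% = 42 / 117 * 100 = 35.8974%


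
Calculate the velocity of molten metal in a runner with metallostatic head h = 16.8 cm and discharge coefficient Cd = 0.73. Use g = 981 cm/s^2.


Formula: v = Cd * sqrt(2 * g * h)  (Torricelli with discharge coefficient)
2*g*h = 2 * 981 * 16.8 = 32961.6 cm^2/s^2
sqrt(32961.6) = 181.55330 cm/s
v = 0.73 * 181.55330 = 132.5339 cm/s

Final answer: 132.5339 cm/s


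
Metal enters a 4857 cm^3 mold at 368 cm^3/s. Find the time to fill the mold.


Formula: t_fill = V_mold / Q_flow
t = 4857 cm^3 / 368 cm^3/s = 13.1984 s


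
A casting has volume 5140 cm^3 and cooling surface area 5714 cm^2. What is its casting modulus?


Formula: Casting Modulus M = V / A
M = 5140 cm^3 / 5714 cm^2 = 0.8995 cm

0.8995 cm


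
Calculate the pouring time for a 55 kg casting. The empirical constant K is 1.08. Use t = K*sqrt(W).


Formula: t = K * sqrt(W)
sqrt(W) = sqrt(55) = 7.41620
t = 1.08 * 7.41620 = 8.0095 s

Final answer: 8.0095 s


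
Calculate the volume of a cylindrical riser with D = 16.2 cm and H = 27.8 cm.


Formula: V = pi * (D/2)^2 * H  (cylinder volume)
Radius = D/2 = 16.2/2 = 8.1 cm
V = pi * 8.1^2 * 27.8 = 5730.1331 cm^3

Final answer: 5730.1331 cm^3


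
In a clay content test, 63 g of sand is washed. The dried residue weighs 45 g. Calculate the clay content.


Formula: Clay% = (W_total - W_washed) / W_total * 100
Clay mass = 63 - 45 = 18 g
Clay% = 18 / 63 * 100 = 28.5714%

Answer: 28.5714%


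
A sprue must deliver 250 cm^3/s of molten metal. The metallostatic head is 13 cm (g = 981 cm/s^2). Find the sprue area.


Formula: v = sqrt(2*g*h), A = Q/v
Velocity: v = sqrt(2 * 981 * 13) = sqrt(25506) = 159.7060 cm/s
Sprue area: A = Q / v = 250 / 159.7060 = 1.5654 cm^2

Answer: 1.5654 cm^2


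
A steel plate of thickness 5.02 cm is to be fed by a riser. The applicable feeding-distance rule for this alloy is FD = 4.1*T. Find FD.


Formula: FD = 4.1 * T  (riser feeding-distance rule)
FD = 4.1 * 5.02 cm = 20.5820 cm

Final answer: 20.5820 cm


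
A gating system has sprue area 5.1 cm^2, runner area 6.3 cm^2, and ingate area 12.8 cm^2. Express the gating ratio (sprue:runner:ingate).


Sprue:Runner:Ingate = 1 : 6.3/5.1 : 12.8/5.1 = 1:1.24:2.51

1:1.24:2.51


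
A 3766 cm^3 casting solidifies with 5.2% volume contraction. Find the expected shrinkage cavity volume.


Formula: V_shrink = V_casting * shrinkage_pct / 100
V_shrink = 3766 cm^3 * 5.2 / 100 = 195.8320 cm^3

Final answer: 195.8320 cm^3


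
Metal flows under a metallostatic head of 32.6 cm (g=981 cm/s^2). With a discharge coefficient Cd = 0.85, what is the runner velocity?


Formula: v = Cd * sqrt(2 * g * h)  (Torricelli with discharge coefficient)
2*g*h = 2 * 981 * 32.6 = 63961.2 cm^2/s^2
sqrt(63961.2) = 252.90552 cm/s
v = 0.85 * 252.90552 = 214.9697 cm/s


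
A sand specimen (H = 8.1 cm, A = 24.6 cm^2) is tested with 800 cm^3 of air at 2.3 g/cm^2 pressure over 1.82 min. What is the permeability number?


Formula: Permeability Number P = (V * H) / (p * A * t)
Numerator: V * H = 800 * 8.1 = 6480.0
Denominator: p * A * t = 2.3 * 24.6 * 1.82 = 102.9756
P = 6480.0 / 102.9756 = 62.9275

Final answer: 62.9275


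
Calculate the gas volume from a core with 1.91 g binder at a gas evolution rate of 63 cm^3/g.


Formula: V_gas = W_binder * gas_evolution_rate
V = 1.91 g * 63 cm^3/g = 120.3300 cm^3


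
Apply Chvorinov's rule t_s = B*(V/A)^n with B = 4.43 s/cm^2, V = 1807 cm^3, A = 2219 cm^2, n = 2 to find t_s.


Formula: t_s = B * (V/A)^n  (Chvorinov's rule, n=2)
Modulus M = V/A = 1807/2219 = 0.814331 cm
M^2 = 0.814331^2 = 0.663135 cm^2
t_s = 4.43 * 0.663135 = 2.9377 s


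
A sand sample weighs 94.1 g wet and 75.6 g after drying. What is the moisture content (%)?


Formula: MC = (W_wet - W_dry) / W_wet * 100
Water mass = 94.1 - 75.6 = 18.5 g
MC = 18.5 / 94.1 * 100 = 19.6599%

Final answer: 19.6599%


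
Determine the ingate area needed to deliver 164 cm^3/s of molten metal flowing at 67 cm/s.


Formula: A_ingate = Q / v  (continuity equation)
A = 164 cm^3/s / 67 cm/s = 2.4478 cm^2

Final answer: 2.4478 cm^2


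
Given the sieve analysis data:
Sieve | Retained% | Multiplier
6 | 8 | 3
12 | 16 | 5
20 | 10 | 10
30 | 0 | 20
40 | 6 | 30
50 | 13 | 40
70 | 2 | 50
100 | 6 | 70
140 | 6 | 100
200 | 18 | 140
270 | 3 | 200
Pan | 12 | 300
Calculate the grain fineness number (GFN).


Formula: GFN = sum(pct * multiplier) / sum(pct)
sum(pct * multiplier) = 8744
sum(pct) = 100
GFN = 8744 / 100 = 87.44


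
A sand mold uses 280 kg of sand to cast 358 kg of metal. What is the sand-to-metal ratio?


Formula: Sand-to-Metal Ratio = W_sand / W_metal
Ratio = 280 kg / 358 kg = 0.7821

Answer: 0.7821


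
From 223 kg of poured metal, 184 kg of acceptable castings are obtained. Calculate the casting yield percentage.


Formula: Casting Yield = (W_good / W_total) * 100
Yield = (184 kg / 223 kg) * 100 = 82.5112%

82.5112%


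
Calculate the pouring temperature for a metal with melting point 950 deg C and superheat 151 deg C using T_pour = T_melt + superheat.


Formula: T_pour = T_melt + Superheat
T_pour = 950 + 151 = 1101 deg C

1101 deg C


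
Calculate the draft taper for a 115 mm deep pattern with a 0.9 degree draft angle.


Formula: taper = depth * tan(draft_angle)
tan(0.9 deg) = 0.0157093
taper = 115 mm * 0.0157093 = 1.8066 mm


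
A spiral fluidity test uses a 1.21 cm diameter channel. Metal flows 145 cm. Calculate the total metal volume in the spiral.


Formula: V = pi * (d/2)^2 * L  (cylinder volume)
Radius = 1.21/2 = 0.605 cm
V = pi * 0.605^2 * 145 = 166.7357 cm^3


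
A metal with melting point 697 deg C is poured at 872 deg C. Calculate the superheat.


Formula: Superheat = T_pour - T_melt
Superheat = 872 - 697 = 175 deg C

Answer: 175 deg C


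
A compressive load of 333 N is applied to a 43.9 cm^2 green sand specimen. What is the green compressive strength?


Formula: Compressive Strength = Force / Area
Strength = 333 N / 43.9 cm^2 = 7.5854 N/cm^2

7.5854 N/cm^2


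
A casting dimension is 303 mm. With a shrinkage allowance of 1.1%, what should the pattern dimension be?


Formula: L_pattern = L_casting * (1 + shrinkage_rate/100)
Shrinkage factor = 1 + 1.1/100 = 1.011
L_pattern = 303 mm * 1.011 = 306.3330 mm

Final answer: 306.3330 mm


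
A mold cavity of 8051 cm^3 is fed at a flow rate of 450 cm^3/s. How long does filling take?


Formula: t_fill = V_mold / Q_flow
t = 8051 cm^3 / 450 cm^3/s = 17.8911 s

Final answer: 17.8911 s


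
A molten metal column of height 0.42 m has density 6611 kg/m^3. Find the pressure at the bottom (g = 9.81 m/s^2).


Formula: P = rho * g * h
rho * g = 6611 * 9.81 = 64853.91 N/m^3
P = 64853.91 * 0.42 = 27238.6422 Pa

27238.6422 Pa


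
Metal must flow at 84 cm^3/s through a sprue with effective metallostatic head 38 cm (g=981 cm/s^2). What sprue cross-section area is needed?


Formula: v = sqrt(2*g*h), A = Q/v
Velocity: v = sqrt(2 * 981 * 38) = sqrt(74556) = 273.0494 cm/s
Sprue area: A = Q / v = 84 / 273.0494 = 0.3076 cm^2

Final answer: 0.3076 cm^2


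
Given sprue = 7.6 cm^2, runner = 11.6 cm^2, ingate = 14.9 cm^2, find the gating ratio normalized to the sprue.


Sprue:Runner:Ingate = 1 : 11.6/7.6 : 14.9/7.6 = 1:1.53:1.96

Final answer: 1:1.53:1.96


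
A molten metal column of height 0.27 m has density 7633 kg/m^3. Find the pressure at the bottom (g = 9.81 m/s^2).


Formula: P = rho * g * h
rho * g = 7633 * 9.81 = 74879.73 N/m^3
P = 74879.73 * 0.27 = 20217.5271 Pa

20217.5271 Pa


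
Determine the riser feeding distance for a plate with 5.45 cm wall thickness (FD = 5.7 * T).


Formula: FD = 5.7 * T  (riser feeding-distance rule)
FD = 5.7 * 5.45 cm = 31.0650 cm

Final answer: 31.0650 cm


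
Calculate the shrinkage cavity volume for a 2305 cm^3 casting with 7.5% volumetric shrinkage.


Formula: V_shrink = V_casting * shrinkage_pct / 100
V_shrink = 2305 cm^3 * 7.5 / 100 = 172.8750 cm^3


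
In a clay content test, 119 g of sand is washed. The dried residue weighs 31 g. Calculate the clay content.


Formula: Clay% = (W_total - W_washed) / W_total * 100
Clay mass = 119 - 31 = 88 g
Clay% = 88 / 119 * 100 = 73.9496%

Answer: 73.9496%


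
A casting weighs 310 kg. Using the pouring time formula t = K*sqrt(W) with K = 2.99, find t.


Formula: t = K * sqrt(W)
sqrt(W) = sqrt(310) = 17.60682
t = 2.99 * 17.60682 = 52.6444 s

Answer: 52.6444 s


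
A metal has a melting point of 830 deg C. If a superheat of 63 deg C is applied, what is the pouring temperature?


Formula: T_pour = T_melt + Superheat
T_pour = 830 + 63 = 893 deg C

Final answer: 893 deg C


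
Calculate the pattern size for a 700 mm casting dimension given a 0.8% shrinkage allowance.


Formula: L_pattern = L_casting * (1 + shrinkage_rate/100)
Shrinkage factor = 1 + 0.8/100 = 1.008
L_pattern = 700 mm * 1.008 = 705.6000 mm

Answer: 705.6000 mm


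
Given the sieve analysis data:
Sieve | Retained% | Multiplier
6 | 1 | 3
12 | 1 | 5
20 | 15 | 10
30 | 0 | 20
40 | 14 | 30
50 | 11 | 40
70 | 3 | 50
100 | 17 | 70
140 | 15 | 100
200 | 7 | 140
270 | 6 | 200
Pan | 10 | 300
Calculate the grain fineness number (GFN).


Formula: GFN = sum(pct * multiplier) / sum(pct)
sum(pct * multiplier) = 9038
sum(pct) = 100
GFN = 9038 / 100 = 90.38

Final answer: 90.38


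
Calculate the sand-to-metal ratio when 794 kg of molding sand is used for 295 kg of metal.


Formula: Sand-to-Metal Ratio = W_sand / W_metal
Ratio = 794 kg / 295 kg = 2.6915


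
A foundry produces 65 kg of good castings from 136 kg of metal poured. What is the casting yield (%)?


Formula: Casting Yield = (W_good / W_total) * 100
Yield = (65 kg / 136 kg) * 100 = 47.7941%

Final answer: 47.7941%


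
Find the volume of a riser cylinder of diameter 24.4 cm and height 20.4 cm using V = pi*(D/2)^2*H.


Formula: V = pi * (D/2)^2 * H  (cylinder volume)
Radius = D/2 = 24.4/2 = 12.2 cm
V = pi * 12.2^2 * 20.4 = 9538.9309 cm^3


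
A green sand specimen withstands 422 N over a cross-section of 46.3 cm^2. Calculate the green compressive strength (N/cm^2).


Formula: Compressive Strength = Force / Area
Strength = 422 N / 46.3 cm^2 = 9.1145 N/cm^2


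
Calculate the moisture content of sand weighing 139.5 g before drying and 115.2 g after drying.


Formula: MC = (W_wet - W_dry) / W_wet * 100
Water mass = 139.5 - 115.2 = 24.3 g
MC = 24.3 / 139.5 * 100 = 17.4194%

Answer: 17.4194%


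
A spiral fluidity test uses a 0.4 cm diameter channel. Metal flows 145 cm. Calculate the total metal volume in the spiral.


Formula: V = pi * (d/2)^2 * L  (cylinder volume)
Radius = 0.4/2 = 0.2 cm
V = pi * 0.2^2 * 145 = 18.2212 cm^3

Final answer: 18.2212 cm^3


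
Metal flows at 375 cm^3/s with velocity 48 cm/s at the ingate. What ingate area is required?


Formula: A_ingate = Q / v  (continuity equation)
A = 375 cm^3/s / 48 cm/s = 7.8125 cm^2


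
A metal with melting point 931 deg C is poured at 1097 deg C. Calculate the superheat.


Formula: Superheat = T_pour - T_melt
Superheat = 1097 - 931 = 166 deg C

Answer: 166 deg C


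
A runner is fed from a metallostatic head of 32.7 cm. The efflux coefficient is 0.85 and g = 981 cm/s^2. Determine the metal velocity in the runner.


Formula: v = Cd * sqrt(2 * g * h)  (Torricelli with discharge coefficient)
2*g*h = 2 * 981 * 32.7 = 64157.4 cm^2/s^2
sqrt(64157.4) = 253.29311 cm/s
v = 0.85 * 253.29311 = 215.2991 cm/s

Answer: 215.2991 cm/s


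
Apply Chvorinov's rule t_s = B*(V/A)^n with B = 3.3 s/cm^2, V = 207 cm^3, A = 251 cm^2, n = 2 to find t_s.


Formula: t_s = B * (V/A)^n  (Chvorinov's rule, n=2)
Modulus M = V/A = 207/251 = 0.824701 cm
M^2 = 0.824701^2 = 0.680132 cm^2
t_s = 3.3 * 0.680132 = 2.2444 s

2.2444 s


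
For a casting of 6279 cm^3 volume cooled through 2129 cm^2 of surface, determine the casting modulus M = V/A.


Formula: Casting Modulus M = V / A
M = 6279 cm^3 / 2129 cm^2 = 2.9493 cm

Final answer: 2.9493 cm


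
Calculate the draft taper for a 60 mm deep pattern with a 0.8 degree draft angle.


Formula: taper = depth * tan(draft_angle)
tan(0.8 deg) = 0.0139635
taper = 60 mm * 0.0139635 = 0.8378 mm

0.8378 mm


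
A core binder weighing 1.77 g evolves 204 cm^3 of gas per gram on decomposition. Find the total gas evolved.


Formula: V_gas = W_binder * gas_evolution_rate
V = 1.77 g * 204 cm^3/g = 361.0800 cm^3


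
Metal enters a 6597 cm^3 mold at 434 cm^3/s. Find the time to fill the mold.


Formula: t_fill = V_mold / Q_flow
t = 6597 cm^3 / 434 cm^3/s = 15.2005 s

Answer: 15.2005 s


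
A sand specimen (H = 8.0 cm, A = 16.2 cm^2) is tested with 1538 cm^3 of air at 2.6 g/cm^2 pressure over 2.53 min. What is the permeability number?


Formula: Permeability Number P = (V * H) / (p * A * t)
Numerator: V * H = 1538 * 8.0 = 12304.0
Denominator: p * A * t = 2.6 * 16.2 * 2.53 = 106.5636
P = 12304.0 / 106.5636 = 115.4616


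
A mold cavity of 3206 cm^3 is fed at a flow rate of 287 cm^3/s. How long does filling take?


Formula: t_fill = V_mold / Q_flow
t = 3206 cm^3 / 287 cm^3/s = 11.1707 s


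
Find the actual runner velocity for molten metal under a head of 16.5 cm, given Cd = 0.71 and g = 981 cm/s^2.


Formula: v = Cd * sqrt(2 * g * h)  (Torricelli with discharge coefficient)
2*g*h = 2 * 981 * 16.5 = 32373.0 cm^2/s^2
sqrt(32373.0) = 179.92498 cm/s
v = 0.71 * 179.92498 = 127.7467 cm/s


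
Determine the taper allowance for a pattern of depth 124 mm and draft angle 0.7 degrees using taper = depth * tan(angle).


Formula: taper = depth * tan(draft_angle)
tan(0.7 deg) = 0.0122179
taper = 124 mm * 0.0122179 = 1.5150 mm


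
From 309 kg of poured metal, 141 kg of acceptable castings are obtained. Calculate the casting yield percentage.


Formula: Casting Yield = (W_good / W_total) * 100
Yield = (141 kg / 309 kg) * 100 = 45.6311%


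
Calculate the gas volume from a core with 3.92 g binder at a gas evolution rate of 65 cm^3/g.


Formula: V_gas = W_binder * gas_evolution_rate
V = 3.92 g * 65 cm^3/g = 254.8000 cm^3

254.8000 cm^3


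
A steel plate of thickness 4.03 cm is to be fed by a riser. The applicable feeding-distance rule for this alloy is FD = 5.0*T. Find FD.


Formula: FD = 5.0 * T  (riser feeding-distance rule)
FD = 5.0 * 4.03 cm = 20.1500 cm

Final answer: 20.1500 cm


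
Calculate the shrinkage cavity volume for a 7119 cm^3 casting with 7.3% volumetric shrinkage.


Formula: V_shrink = V_casting * shrinkage_pct / 100
V_shrink = 7119 cm^3 * 7.3 / 100 = 519.6870 cm^3

Final answer: 519.6870 cm^3


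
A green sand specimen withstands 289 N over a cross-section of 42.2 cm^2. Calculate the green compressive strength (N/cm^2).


Formula: Compressive Strength = Force / Area
Strength = 289 N / 42.2 cm^2 = 6.8483 N/cm^2


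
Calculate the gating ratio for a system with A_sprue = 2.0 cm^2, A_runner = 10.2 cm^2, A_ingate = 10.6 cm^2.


Sprue:Runner:Ingate = 1 : 10.2/2.0 : 10.6/2.0 = 1:5.10:5.30

1:5.10:5.30


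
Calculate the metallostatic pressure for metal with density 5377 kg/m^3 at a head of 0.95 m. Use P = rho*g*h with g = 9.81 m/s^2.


Formula: P = rho * g * h
rho * g = 5377 * 9.81 = 52748.37 N/m^3
P = 52748.37 * 0.95 = 50110.9515 Pa


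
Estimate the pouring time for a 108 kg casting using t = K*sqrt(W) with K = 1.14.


Formula: t = K * sqrt(W)
sqrt(W) = sqrt(108) = 10.39230
t = 1.14 * 10.39230 = 11.8472 s

11.8472 s


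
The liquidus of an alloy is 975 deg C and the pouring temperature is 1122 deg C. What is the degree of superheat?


Formula: Superheat = T_pour - T_melt
Superheat = 1122 - 975 = 147 deg C

Final answer: 147 deg C


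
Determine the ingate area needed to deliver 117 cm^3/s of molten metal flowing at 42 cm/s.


Formula: A_ingate = Q / v  (continuity equation)
A = 117 cm^3/s / 42 cm/s = 2.7857 cm^2

Answer: 2.7857 cm^2


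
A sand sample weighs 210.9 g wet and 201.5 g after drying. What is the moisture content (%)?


Formula: MC = (W_wet - W_dry) / W_wet * 100
Water mass = 210.9 - 201.5 = 9.4 g
MC = 9.4 / 210.9 * 100 = 4.4571%


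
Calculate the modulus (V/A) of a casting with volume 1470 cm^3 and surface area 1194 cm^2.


Formula: Casting Modulus M = V / A
M = 1470 cm^3 / 1194 cm^2 = 1.2312 cm


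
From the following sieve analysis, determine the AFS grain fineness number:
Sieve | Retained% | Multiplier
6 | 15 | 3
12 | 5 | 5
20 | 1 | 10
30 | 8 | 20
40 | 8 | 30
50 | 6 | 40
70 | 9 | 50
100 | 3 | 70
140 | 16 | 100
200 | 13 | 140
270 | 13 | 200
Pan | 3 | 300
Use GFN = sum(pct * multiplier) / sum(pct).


Formula: GFN = sum(pct * multiplier) / sum(pct)
sum(pct * multiplier) = 8300
sum(pct) = 100
GFN = 8300 / 100 = 83.00


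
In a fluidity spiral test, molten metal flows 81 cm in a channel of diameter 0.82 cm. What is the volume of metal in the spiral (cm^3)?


Formula: V = pi * (d/2)^2 * L  (cylinder volume)
Radius = 0.82/2 = 0.41 cm
V = pi * 0.41^2 * 81 = 42.7762 cm^3


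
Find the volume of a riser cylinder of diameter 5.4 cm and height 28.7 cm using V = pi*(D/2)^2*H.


Formula: V = pi * (D/2)^2 * H  (cylinder volume)
Radius = D/2 = 5.4/2 = 2.7 cm
V = pi * 2.7^2 * 28.7 = 657.2934 cm^3

Final answer: 657.2934 cm^3


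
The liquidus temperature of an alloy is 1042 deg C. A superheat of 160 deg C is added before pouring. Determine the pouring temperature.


Formula: T_pour = T_melt + Superheat
T_pour = 1042 + 160 = 1202 deg C

1202 deg C


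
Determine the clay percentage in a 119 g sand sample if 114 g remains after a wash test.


Formula: Clay% = (W_total - W_washed) / W_total * 100
Clay mass = 119 - 114 = 5 g
Clay% = 5 / 119 * 100 = 4.2017%

4.2017%


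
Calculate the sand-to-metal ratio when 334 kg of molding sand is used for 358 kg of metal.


Formula: Sand-to-Metal Ratio = W_sand / W_metal
Ratio = 334 kg / 358 kg = 0.9330

Answer: 0.9330


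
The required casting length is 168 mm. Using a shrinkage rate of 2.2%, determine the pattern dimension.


Formula: L_pattern = L_casting * (1 + shrinkage_rate/100)
Shrinkage factor = 1 + 2.2/100 = 1.022
L_pattern = 168 mm * 1.022 = 171.6960 mm

Final answer: 171.6960 mm


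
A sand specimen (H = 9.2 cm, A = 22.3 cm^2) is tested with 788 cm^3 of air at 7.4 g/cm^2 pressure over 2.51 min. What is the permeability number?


Formula: Permeability Number P = (V * H) / (p * A * t)
Numerator: V * H = 788 * 9.2 = 7249.6
Denominator: p * A * t = 7.4 * 22.3 * 2.51 = 414.2002
P = 7249.6 / 414.2002 = 17.5026

17.5026


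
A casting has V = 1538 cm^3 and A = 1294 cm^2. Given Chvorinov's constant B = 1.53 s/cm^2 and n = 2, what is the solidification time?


Formula: t_s = B * (V/A)^n  (Chvorinov's rule, n=2)
Modulus M = V/A = 1538/1294 = 1.188563 cm
M^2 = 1.188563^2 = 1.412682 cm^2
t_s = 1.53 * 1.412682 = 2.1614 s

2.1614 s


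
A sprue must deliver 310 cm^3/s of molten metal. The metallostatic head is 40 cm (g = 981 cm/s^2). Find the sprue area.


Formula: v = sqrt(2*g*h), A = Q/v
Velocity: v = sqrt(2 * 981 * 40) = sqrt(78480) = 280.1428 cm/s
Sprue area: A = Q / v = 310 / 280.1428 = 1.1066 cm^2

1.1066 cm^2


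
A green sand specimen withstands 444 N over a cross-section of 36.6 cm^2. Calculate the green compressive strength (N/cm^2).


Formula: Compressive Strength = Force / Area
Strength = 444 N / 36.6 cm^2 = 12.1311 N/cm^2

Answer: 12.1311 N/cm^2


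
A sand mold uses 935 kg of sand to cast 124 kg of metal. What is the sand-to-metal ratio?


Formula: Sand-to-Metal Ratio = W_sand / W_metal
Ratio = 935 kg / 124 kg = 7.5403

Answer: 7.5403


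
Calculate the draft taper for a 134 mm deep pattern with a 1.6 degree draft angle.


Formula: taper = depth * tan(draft_angle)
tan(1.6 deg) = 0.0279325
taper = 134 mm * 0.0279325 = 3.7430 mm


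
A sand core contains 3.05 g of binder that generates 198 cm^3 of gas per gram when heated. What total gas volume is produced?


Formula: V_gas = W_binder * gas_evolution_rate
V = 3.05 g * 198 cm^3/g = 603.9000 cm^3


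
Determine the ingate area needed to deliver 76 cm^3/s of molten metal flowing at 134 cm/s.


Formula: A_ingate = Q / v  (continuity equation)
A = 76 cm^3/s / 134 cm/s = 0.5672 cm^2


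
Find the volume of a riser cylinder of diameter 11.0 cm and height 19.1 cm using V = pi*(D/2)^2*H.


Formula: V = pi * (D/2)^2 * H  (cylinder volume)
Radius = D/2 = 11.0/2 = 5.5 cm
V = pi * 5.5^2 * 19.1 = 1815.1337 cm^3


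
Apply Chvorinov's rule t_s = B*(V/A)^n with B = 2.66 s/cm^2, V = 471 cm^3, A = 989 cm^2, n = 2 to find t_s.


Formula: t_s = B * (V/A)^n  (Chvorinov's rule, n=2)
Modulus M = V/A = 471/989 = 0.476239 cm
M^2 = 0.476239^2 = 0.226804 cm^2
t_s = 2.66 * 0.226804 = 0.6033 s

0.6033 s


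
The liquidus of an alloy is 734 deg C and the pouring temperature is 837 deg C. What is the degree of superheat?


Formula: Superheat = T_pour - T_melt
Superheat = 837 - 734 = 103 deg C


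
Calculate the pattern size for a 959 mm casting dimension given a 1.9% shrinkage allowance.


Formula: L_pattern = L_casting * (1 + shrinkage_rate/100)
Shrinkage factor = 1 + 1.9/100 = 1.019
L_pattern = 959 mm * 1.019 = 977.2210 mm
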